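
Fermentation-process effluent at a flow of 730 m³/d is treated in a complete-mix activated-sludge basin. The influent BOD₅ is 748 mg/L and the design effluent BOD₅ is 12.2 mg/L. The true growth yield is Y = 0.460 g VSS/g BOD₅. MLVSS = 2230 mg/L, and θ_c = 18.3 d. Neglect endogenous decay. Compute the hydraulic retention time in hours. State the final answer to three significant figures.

Biomass mass balance (decay neglected): V·X = Y·Q·(S₀ − S)·θ_c, so V = 0.460 × 730 × (748 − 12.2) × 18.3 / 2230 = 2028 m³.
HRT = V/Q = 2028 m³ / 730 m³·d⁻¹ = 2.778 d × 24 = 66.66 h.

τ ≈ 66.7 h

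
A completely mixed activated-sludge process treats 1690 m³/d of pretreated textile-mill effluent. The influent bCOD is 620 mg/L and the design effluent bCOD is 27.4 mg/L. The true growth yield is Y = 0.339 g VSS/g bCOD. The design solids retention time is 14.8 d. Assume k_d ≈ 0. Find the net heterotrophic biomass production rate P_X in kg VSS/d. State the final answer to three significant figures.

P_X ≈ 340 kg VSS/d

With endogenous decay neglected, the observed yield equals the true yield: Y_obs = Y = 0.339 g VSS/g bCOD.
ΔS = 620 − 27.4 = 592.6 mg/L, so the substrate removal rate is 1690 × 592.6/1000 = 1001 kg bCOD/d.
P_X = Y_obs · Q(S₀ − S) = 0.3390 × 1001 = 339.5 kg VSS/d.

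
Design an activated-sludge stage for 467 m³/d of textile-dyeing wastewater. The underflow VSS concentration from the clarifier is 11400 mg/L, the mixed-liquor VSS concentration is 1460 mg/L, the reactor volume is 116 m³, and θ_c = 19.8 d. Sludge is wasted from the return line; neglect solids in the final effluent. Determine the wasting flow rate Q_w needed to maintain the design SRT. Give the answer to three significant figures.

Q_w = (V·X)/(θ_c X_r) = 116.0 × 1460 / (19.8 × 11400) = 0.7503 m³/d.

Q_w ≈ 0.750 m³/d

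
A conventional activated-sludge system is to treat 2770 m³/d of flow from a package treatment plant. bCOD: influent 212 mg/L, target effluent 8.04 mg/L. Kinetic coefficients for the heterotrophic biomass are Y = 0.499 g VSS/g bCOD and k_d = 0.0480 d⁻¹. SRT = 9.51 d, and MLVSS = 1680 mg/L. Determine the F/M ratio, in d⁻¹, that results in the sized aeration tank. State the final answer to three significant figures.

F/M ≈ 0.319 d⁻¹

From the SRT design equation V = Y Q (S₀−S) θ_c / [X (1 + k_d θ_c)] = 0.499 × 2770 × (212 − 8.04) × 9.51 / [1680 × (1 + 0.0480 × 9.51)] = 2.68×10^6 / 2447 = 1096 m³.
F/M = applied load / biomass = Q·S₀/(V·X) = 2770 × 212 / (1096 × 1680) = 0.3190 d⁻¹.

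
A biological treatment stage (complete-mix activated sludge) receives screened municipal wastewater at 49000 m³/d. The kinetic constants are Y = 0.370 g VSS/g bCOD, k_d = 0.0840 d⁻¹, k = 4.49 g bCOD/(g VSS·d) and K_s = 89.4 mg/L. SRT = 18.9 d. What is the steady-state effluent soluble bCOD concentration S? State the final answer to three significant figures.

S ≈ 8.03 mg/L

From the Monod/SRT balance for a CMAS, S = K_s·(1+k_d θ_c)/[θ_c·(Y k − k_d) − 1] = 89.4 × (1 + 0.0840 × 18.9) / [18.9 × (0.370 × 4.49 − 0.0840) − 1] = 231.3 / 28.81 = 8.029 mg/L.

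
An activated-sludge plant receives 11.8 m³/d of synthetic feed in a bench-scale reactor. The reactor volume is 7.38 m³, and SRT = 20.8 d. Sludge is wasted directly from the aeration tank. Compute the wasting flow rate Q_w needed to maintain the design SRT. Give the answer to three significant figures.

Q_w ≈ 0.355 m³/d

For wasting at MLVSS concentration, Q_w = V/θ_c = 7.380/20.8 = 0.3548 m³/d.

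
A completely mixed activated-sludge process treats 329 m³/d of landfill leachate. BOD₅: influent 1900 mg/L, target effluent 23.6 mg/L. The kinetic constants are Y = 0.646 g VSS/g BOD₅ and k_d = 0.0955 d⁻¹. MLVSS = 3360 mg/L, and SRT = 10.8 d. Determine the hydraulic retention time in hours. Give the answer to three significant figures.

Rearranging the biomass balance for a CMAS with decay, V = Y·Q·ΔS·θ_c / [X·(1+k_d θ_c)] = 0.646 × 329 × (1900 − 23.6) × 10.8 / [3360 × (1 + 0.0955 × 10.8)] = 4.31×10^6 / 6826 = 631.0 m³.
τ = V/Q = 631.0/329 = 1.918 d, or 46.03 h.

τ ≈ 46.0 h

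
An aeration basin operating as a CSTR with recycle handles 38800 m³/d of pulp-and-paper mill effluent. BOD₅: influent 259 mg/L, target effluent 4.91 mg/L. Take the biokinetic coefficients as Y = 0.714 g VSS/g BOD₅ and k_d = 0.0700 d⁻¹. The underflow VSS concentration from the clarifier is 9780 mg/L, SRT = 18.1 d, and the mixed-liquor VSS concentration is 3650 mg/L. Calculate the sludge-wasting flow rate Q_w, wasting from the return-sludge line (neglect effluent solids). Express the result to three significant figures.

Q_w ≈ 317 m³/d

From the SRT design equation V = Y Q (S₀−S) θ_c / [X (1 + k_d θ_c)] = 0.714 × 38800 × (259 − 4.91) × 18.1 / [3650 × (1 + 0.0700 × 18.1)] = 1.27×10^8 / 8275 = 15398 m³.
θ_c = V·X/(Q_w·X_r) when wasting from the recycle, so Q_w = V·X/(θ_c·X_r) = 15398 × 3650 / (18.1 × 9780) = 317.5 m³/d.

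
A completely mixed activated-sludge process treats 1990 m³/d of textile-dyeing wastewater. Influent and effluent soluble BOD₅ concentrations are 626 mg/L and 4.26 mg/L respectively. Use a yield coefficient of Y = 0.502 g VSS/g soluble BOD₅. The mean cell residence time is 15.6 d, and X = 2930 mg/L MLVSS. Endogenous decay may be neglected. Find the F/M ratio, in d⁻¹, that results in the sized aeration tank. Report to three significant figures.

With k_d = 0 the design equation reduces to V = Y Q (S₀−S) θ_c / X = 0.502 × 1990 × (626 − 4.26) × 15.6 / 2930 = 3307 m³.
F/M = Q·S₀ / (V·X) = 1990 × 626 / (3307 × 2930) = 0.1286 g soluble BOD₅·(g VSS·d)⁻¹.

F/M ≈ 0.129 d⁻¹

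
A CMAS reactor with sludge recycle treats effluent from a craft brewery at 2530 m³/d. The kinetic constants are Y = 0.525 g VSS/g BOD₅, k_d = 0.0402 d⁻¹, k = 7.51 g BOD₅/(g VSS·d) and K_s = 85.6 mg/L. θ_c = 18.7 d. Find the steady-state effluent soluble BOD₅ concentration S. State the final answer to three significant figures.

S ≈ 2.08 mg/L

From the Monod/SRT balance for a CMAS, S = K_s·(1+k_d θ_c)/[θ_c·(Y k − k_d) − 1] = 85.6 × (1 + 0.0402 × 18.7) / [18.7 × (0.525 × 7.51 − 0.0402) − 1] = 149.9 / 71.98 = 2.083 mg/L.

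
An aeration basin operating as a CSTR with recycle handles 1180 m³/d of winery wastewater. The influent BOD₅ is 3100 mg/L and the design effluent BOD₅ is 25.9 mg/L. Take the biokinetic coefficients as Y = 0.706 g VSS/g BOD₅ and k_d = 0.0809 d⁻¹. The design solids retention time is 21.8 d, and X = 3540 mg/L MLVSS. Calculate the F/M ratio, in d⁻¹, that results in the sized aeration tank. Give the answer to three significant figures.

Steady-state biomass mass balance: V·X·(1 + k_d·θ_c) = Y·Q·(S₀ − S)·θ_c, so V = 0.706 × 1180 × (3100 − 25.9) × 21.8 / [3540 × (1 + 0.0809 × 21.8)] = 5.58×10^7 / 9783 = 5707 m³.
Food-to-microorganism ratio F/M = Q S₀ / (V X) = 1180 × 3100 / (5707 × 3540) = 0.1811 d⁻¹.

F/M ≈ 0.181 d⁻¹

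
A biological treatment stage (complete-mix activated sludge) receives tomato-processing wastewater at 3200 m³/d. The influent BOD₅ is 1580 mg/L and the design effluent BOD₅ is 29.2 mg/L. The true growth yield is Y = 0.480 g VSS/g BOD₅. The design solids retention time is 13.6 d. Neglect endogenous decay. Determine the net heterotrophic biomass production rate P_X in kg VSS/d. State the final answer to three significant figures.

P_X ≈ 2380 kg VSS/d

With endogenous decay neglected, the observed yield equals the true yield: Y_obs = Y = 0.480 g VSS/g BOD₅.
Mass of BOD₅ removed per day: Q(S₀ − S) = 3200 × 1551 g/m³ = 4963 kg/d.
Biomass produced: P_X = Y_obs·Q·ΔS = 0.4800 × 4963 ≈ 2382 kg VSS/d.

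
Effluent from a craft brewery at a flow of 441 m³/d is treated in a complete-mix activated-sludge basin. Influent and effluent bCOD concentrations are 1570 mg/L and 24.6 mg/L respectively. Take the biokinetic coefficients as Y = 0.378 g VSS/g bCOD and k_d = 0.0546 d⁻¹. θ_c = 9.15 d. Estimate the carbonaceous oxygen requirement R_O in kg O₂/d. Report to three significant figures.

The observed yield is Y_obs = Y/(1 + k_d·θ_c) = 0.378 / (1 + 0.0546 × 9.15) = 0.378 / 1.500 = 0.2521 g VSS per g bCOD removed.
Mass of bCOD removed per day: Q(S₀ − S) = 441 × 1545 g/m³ = 681.5 kg/d.
Biomass synthesised: P_X = Y_obs × 681.5 = 171.8 kg VSS/d.
R_O = Q·ΔS − 1.42 P_X = 681.5 − 243.9 = 437.6 kg O₂/d.

R_O ≈ 438 kg O₂/d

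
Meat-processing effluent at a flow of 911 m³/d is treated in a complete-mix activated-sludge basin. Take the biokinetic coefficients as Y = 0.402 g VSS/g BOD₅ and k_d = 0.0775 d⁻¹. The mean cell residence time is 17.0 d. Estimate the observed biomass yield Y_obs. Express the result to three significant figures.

Y_obs ≈ 0.173 g VSS/g BOD₅

Observed yield with endogenous decay: Y_obs = Y / (1 + k_d·θ_c) = 0.402 / (1 + 0.0775 × 17.0) = 0.402 / 2.317 = 0.1735 g VSS/g BOD₅.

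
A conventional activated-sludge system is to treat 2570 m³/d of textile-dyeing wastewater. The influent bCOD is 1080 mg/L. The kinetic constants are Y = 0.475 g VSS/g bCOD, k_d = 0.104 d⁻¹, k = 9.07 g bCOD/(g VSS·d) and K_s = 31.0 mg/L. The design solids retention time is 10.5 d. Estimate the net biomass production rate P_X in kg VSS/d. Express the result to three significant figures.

P_X ≈ 629 kg VSS/d

From the Monod/SRT balance for a CMAS, S = K_s·(1+k_d θ_c)/[θ_c·(Y k − k_d) − 1] = 31.0 × (1 + 0.104 × 10.5) / [10.5 × (0.475 × 9.07 − 0.104) − 1] = 64.85 / 43.14 = 1.503 mg/L.
The observed yield is Y_obs = Y/(1 + k_d·θ_c) = 0.475 / (1 + 0.104 × 10.5) = 0.475 / 2.092 = 0.2271 g VSS per g bCOD removed.
ΔS = 1080 − 1.50 = 1078 mg/L, so the substrate removal rate is 2570 × 1078/1000 = 2772 kg bCOD/d.
Biomass produced: P_X = Y_obs·Q·ΔS = 0.2271 × 2772 ≈ 629.3 kg VSS/d.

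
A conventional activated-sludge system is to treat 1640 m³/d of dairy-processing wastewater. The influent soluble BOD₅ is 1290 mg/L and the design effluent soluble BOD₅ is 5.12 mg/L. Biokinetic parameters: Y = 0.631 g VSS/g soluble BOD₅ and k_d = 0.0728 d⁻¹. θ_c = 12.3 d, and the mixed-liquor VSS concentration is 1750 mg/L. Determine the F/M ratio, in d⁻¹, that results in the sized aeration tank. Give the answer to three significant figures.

Steady-state biomass mass balance: V·X·(1 + k_d·θ_c) = Y·Q·(S₀ − S)·θ_c, so V = 0.631 × 1640 × (1290 − 5.12) × 12.3 / [1750 × (1 + 0.0728 × 12.3)] = 1.64×10^7 / 3317 = 4931 m³.
F/M = Q·S₀ / (V·X) = 1640 × 1290 / (4931 × 1750) = 0.2452 g soluble BOD₅·(g VSS·d)⁻¹.

F/M ≈ 0.245 d⁻¹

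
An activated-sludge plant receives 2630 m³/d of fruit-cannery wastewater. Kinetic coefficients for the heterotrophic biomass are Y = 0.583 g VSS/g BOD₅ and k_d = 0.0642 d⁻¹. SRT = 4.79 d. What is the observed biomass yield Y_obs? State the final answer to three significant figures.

Y_obs ≈ 0.446 g VSS/g BOD₅

Y_obs = Y / (1 + k_d θ_c) = 0.583 / (1 + 0.0642 × 4.79) = 0.583 / 1.308 = 0.4459.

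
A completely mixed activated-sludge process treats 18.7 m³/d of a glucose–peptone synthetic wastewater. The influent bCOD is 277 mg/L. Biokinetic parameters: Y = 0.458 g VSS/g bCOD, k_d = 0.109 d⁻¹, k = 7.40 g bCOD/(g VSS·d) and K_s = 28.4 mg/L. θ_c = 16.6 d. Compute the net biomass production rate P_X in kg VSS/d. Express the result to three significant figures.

For a completely mixed reactor with recycle the Lawrence–McCarty relation gives S = K_s·(1 + k_d·θ_c) / [θ_c·(Y·k − k_d) − 1] = 28.4 × (1 + 0.109 × 16.6) / [16.6 × (0.458 × 7.40 − 0.109) − 1] = 79.79 / 53.45 = 1.493 mg/L.
The observed yield is Y_obs = Y/(1 + k_d·θ_c) = 0.458 / (1 + 0.109 × 16.6) = 0.458 / 2.809 = 0.1630 g VSS per g bCOD removed.
ΔS = 277 − 1.49 = 275.5 mg/L, so the substrate removal rate is 18.7 × 275.5/1000 = 5.152 kg bCOD/d.
Net biomass production P_X = Y_obs × Q·(S₀ − S) = 0.1630 × 5.152 = 0.8399 kg VSS/d.

P_X ≈ 0.840 kg VSS/d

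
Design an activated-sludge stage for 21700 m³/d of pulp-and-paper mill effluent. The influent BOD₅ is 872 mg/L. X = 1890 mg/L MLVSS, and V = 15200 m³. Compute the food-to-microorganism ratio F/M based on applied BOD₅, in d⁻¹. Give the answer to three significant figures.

Food-to-microorganism ratio F/M = Q S₀ / (V X) = 21700 × 872 / (15200 × 1890) = 0.6587 d⁻¹.

F/M ≈ 0.659 d⁻¹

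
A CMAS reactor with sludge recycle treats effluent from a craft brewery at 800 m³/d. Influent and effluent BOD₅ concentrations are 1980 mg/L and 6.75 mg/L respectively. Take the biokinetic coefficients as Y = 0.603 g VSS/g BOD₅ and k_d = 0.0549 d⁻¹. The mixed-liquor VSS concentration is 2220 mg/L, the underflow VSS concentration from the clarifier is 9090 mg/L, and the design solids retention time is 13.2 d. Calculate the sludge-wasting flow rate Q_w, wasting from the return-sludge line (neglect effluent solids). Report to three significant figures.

Steady-state biomass mass balance: V·X·(1 + k_d·θ_c) = Y·Q·(S₀ − S)·θ_c, so V = 0.603 × 800 × (1980 − 6.75) × 13.2 / [2220 × (1 + 0.0549 × 13.2)] = 1.26×10^7 / 3829 = 3282 m³.
Q_w = (V·X)/(θ_c X_r) = 3282 × 2220 / (13.2 × 9090) = 60.72 m³/d.

Q_w ≈ 60.7 m³/d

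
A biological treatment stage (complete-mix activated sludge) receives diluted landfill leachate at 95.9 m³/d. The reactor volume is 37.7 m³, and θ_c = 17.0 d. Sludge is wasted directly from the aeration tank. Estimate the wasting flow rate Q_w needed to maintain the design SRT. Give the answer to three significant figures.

Q_w ≈ 2.22 m³/d

With mixed-liquor wasting, θ_c = V/Q_w, so Q_w = V/θ_c = 37.70/17.0 = 2.218 m³/d.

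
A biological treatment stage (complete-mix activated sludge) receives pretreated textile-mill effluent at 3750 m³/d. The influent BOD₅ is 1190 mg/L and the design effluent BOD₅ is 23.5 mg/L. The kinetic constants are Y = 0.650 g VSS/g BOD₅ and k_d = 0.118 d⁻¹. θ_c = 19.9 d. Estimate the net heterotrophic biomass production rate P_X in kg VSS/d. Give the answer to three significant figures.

The observed yield is Y_obs = Y/(1 + k_d·θ_c) = 0.650 / (1 + 0.118 × 19.9) = 0.650 / 3.348 = 0.1941 g VSS per g BOD₅ removed.
Q·(S₀ − S) = 3750 × (1190 − 23.5) × 10⁻³ = 4374 kg/d removed.
So the net sludge growth is P_X = 0.1941 × 4374 = 849.2 kg VSS/d.

P_X ≈ 849 kg VSS/d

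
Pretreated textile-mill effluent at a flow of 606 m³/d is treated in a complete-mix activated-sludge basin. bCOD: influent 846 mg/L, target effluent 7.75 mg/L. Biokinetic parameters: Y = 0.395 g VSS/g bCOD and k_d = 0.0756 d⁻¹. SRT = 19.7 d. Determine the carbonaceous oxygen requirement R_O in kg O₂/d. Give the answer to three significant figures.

Y_obs = Y / (1 + k_d θ_c) = 0.395 / (1 + 0.0756 × 19.7) = 0.395 / 2.489 = 0.1587.
Mass of bCOD removed per day: Q(S₀ − S) = 606 × 838.2 g/m³ = 508.0 kg/d.
Biomass synthesised: P_X = Y_obs × 508.0 = 80.61 kg VSS/d.
Carbonaceous O₂ demand = substrate oxidised − cell-mass equivalent = 508.0 − 1.42 × 80.61 = 393.5 kg O₂/d.

R_O ≈ 394 kg O₂/d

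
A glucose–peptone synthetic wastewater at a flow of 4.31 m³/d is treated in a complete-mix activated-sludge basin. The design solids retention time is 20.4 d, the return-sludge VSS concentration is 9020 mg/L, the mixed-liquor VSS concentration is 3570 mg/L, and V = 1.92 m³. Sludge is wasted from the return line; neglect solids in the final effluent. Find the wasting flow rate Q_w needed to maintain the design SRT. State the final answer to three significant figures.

Q_w = (V·X)/(θ_c X_r) = 1.920 × 3570 / (20.4 × 9020) = 0.03725 m³/d.

Q_w ≈ 0.0373 m³/d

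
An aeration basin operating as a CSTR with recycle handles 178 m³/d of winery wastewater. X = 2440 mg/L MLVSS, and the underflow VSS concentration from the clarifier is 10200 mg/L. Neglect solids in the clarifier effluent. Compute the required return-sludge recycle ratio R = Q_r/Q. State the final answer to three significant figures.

Mass balance around the secondary clarifier (neglecting effluent solids): R = X / (X_r − X) = 2440 / (10200 − 2440) = 0.3144.

R ≈ 0.314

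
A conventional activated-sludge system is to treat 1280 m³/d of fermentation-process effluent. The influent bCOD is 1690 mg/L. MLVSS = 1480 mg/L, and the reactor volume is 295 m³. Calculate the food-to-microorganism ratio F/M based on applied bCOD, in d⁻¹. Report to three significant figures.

F/M = applied load / biomass = Q·S₀/(V·X) = 1280 × 1690 / (295.0 × 1480) = 4.955 d⁻¹.

F/M ≈ 4.95 d⁻¹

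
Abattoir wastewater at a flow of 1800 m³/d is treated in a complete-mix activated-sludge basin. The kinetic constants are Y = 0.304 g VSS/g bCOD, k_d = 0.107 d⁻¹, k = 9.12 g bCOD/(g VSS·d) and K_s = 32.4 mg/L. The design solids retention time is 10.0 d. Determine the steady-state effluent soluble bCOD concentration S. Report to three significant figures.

For a completely mixed reactor with recycle the Lawrence–McCarty relation gives S = K_s·(1 + k_d·θ_c) / [θ_c·(Y·k − k_d) − 1] = 32.4 × (1 + 0.107 × 10.0) / [10.0 × (0.304 × 9.12 − 0.107) − 1] = 67.07 / 25.65 = 2.614 mg/L.

S ≈ 2.61 mg/L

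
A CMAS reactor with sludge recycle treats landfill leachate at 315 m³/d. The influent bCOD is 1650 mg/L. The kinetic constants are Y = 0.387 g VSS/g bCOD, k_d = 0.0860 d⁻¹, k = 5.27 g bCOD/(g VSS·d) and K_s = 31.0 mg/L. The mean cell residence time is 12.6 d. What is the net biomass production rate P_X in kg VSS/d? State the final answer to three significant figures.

P_X ≈ 96.4 kg VSS/d

For a completely mixed reactor with recycle the Lawrence–McCarty relation gives S = K_s·(1 + k_d·θ_c) / [θ_c·(Y·k − k_d) − 1] = 31.0 × (1 + 0.0860 × 12.6) / [12.6 × (0.387 × 5.27 − 0.0860) − 1] = 64.59 / 23.61 = 2.735 mg/L.
Y_obs = Y / (1 + k_d θ_c) = 0.387 / (1 + 0.0860 × 12.6) = 0.387 / 2.084 = 0.1857.
Substrate removed = Q·(S₀ − S) = 315 m³/d × (1650 − 2.74) g/m³ = 5.19×10^5 g/d = 518.9 kg/d.
Net biomass production P_X = Y_obs × Q·(S₀ − S) = 0.1857 × 518.9 = 96.38 kg VSS/d.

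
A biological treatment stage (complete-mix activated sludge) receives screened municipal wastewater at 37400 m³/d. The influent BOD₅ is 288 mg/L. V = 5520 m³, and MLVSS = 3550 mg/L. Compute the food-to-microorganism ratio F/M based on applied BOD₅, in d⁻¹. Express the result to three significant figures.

F/M ≈ 0.550 d⁻¹

F/M = applied load / biomass = Q·S₀/(V·X) = 37400 × 288 / (5520 × 3550) = 0.5497 d⁻¹.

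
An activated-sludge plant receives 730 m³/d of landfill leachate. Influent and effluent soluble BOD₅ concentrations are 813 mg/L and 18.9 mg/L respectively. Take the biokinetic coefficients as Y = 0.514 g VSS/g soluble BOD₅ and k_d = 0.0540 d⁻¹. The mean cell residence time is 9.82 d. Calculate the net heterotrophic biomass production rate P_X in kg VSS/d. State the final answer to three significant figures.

Y_obs = Y / (1 + k_d θ_c) = 0.514 / (1 + 0.0540 × 9.82) = 0.514 / 1.530 = 0.3359.
ΔS = 813 − 18.9 = 794.1 mg/L, so the substrate removal rate is 730 × 794.1/1000 = 579.7 kg soluble BOD₅/d.
P_X = Y_obs · Q(S₀ − S) = 0.3359 × 579.7 = 194.7 kg VSS/d.

P_X ≈ 195 kg VSS/d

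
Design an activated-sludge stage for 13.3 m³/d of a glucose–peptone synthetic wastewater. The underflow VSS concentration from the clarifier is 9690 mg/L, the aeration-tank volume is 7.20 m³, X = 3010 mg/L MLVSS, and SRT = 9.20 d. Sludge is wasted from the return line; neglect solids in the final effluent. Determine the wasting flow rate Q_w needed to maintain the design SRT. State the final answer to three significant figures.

Q_w ≈ 0.243 m³/d

θ_c = V·X/(Q_w·X_r) when wasting from the recycle, so Q_w = V·X/(θ_c·X_r) = 7.200 × 3010 / (9.20 × 9690) = 0.2431 m³/d.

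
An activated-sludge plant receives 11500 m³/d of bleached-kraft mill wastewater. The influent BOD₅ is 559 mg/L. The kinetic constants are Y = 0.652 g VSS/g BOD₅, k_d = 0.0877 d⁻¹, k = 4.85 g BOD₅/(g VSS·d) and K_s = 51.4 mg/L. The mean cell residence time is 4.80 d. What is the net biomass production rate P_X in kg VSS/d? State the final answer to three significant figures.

P_X ≈ 2920 kg VSS/d

Effluent substrate depends only on kinetics and SRT: S = K_s(1 + k_d θ_c) / [θ_c(Yk − k_d) − 1] = 51.4 × (1 + 0.0877 × 4.80) / [4.80 × (0.652 × 4.85 − 0.0877) − 1] = 73.04 / 13.76 = 5.309 mg/L.
Observed yield with endogenous decay: Y_obs = Y / (1 + k_d·θ_c) = 0.652 / (1 + 0.0877 × 4.80) = 0.652 / 1.421 = 0.4588 g VSS/g BOD₅.
Mass of BOD₅ removed per day: Q(S₀ − S) = 11500 × 553.7 g/m³ = 6367 kg/d.
So the net sludge growth is P_X = 0.4588 × 6367 = 2922 kg VSS/d.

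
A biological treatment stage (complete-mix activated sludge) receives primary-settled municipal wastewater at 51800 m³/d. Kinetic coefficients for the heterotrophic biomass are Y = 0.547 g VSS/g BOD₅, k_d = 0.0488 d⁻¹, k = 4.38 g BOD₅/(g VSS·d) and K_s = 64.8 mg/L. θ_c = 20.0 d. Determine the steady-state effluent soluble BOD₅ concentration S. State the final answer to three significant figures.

S ≈ 2.79 mg/L

Effluent substrate depends only on kinetics and SRT: S = K_s(1 + k_d θ_c) / [θ_c(Yk − k_d) − 1] = 64.8 × (1 + 0.0488 × 20.0) / [20.0 × (0.547 × 4.38 − 0.0488) − 1] = 128.0 / 45.94 = 2.787 mg/L.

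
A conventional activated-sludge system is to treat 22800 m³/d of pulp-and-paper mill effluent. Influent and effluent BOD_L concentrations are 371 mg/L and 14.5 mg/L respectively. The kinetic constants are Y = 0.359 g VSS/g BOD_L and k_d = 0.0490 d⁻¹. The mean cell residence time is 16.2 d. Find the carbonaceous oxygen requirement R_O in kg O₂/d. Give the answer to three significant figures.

R_O ≈ 5820 kg O₂/d

Correct the yield for decay: Y_obs = Y/(1 + k_d θ_c) = 0.359 / (1 + 0.0490 × 16.2) = 0.359 / 1.794 = 0.2001.
ΔS = 371 − 14.5 = 356.5 mg/L, so the substrate removal rate is 22800 × 356.5/1000 = 8128 kg BOD_L/d.
Net sludge production P_X = 0.2001 × 8128 = 1627 kg VSS/d.
R_O = Q·ΔS − 1.42 P_X = 8128 − 2310 = 5818 kg O₂/d.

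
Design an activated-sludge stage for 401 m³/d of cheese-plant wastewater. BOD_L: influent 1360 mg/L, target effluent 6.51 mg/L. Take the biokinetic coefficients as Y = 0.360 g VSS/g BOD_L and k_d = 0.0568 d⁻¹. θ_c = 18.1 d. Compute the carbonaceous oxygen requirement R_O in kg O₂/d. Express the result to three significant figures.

R_O ≈ 406 kg O₂/d

Correct the yield for decay: Y_obs = Y/(1 + k_d θ_c) = 0.360 / (1 + 0.0568 × 18.1) = 0.360 / 2.028 = 0.1775.
Q·(S₀ − S) = 401 × (1360 − 6.51) × 10⁻³ = 542.7 kg/d removed.
Net sludge production P_X = 0.1775 × 542.7 = 96.34 kg VSS/d.
R_O = Q·ΔS − 1.42 P_X = 542.7 − 136.8 = 405.9 kg O₂/d.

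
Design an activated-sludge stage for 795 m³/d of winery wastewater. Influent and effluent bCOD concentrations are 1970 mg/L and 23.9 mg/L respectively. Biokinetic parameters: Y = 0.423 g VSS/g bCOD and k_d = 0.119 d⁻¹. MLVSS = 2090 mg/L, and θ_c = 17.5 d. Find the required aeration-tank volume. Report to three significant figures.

V ≈ 1780 m³

Steady-state biomass mass balance: V·X·(1 + k_d·θ_c) = Y·Q·(S₀ − S)·θ_c, so V = 0.423 × 795 × (1970 − 23.9) × 17.5 / [2090 × (1 + 0.119 × 17.5)] = 1.15×10^7 / 6442 = 1778 m³.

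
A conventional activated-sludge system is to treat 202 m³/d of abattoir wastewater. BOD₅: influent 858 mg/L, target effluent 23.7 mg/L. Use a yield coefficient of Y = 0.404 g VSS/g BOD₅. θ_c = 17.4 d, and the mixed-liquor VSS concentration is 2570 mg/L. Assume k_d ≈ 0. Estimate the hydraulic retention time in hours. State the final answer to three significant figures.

τ ≈ 54.8 h

Biomass mass balance (decay neglected): V·X = Y·Q·(S₀ − S)·θ_c, so V = 0.404 × 202 × (858 − 23.7) × 17.4 / 2570 = 461.0 m³.
τ = V/Q = 461.0/202 = 2.282 d, or 54.77 h.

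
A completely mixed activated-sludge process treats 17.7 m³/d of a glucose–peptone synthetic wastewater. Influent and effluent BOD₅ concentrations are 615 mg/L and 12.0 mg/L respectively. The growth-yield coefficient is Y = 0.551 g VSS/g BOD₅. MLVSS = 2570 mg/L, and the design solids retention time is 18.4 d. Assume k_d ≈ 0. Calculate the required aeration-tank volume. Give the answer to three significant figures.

V ≈ 42.1 m³

With k_d = 0 the design equation reduces to V = Y Q (S₀−S) θ_c / X = 0.551 × 17.7 × (615 − 12.0) × 18.4 / 2570 = 42.10 m³.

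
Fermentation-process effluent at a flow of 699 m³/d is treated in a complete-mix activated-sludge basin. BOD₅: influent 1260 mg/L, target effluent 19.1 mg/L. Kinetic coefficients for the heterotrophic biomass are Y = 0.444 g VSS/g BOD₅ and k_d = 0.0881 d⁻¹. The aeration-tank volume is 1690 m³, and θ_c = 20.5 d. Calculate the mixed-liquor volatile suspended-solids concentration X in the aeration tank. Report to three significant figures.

Solving the biomass balance for X: X = Y Q (S₀−S) θ_c / [V (1+k_d θ_c)] = 0.444 × 699 × (1260 − 19.1) × 20.5 / [1690 × (1 + 0.0881 × 20.5)] = 1665 mg/L.

X ≈ 1660 mg/L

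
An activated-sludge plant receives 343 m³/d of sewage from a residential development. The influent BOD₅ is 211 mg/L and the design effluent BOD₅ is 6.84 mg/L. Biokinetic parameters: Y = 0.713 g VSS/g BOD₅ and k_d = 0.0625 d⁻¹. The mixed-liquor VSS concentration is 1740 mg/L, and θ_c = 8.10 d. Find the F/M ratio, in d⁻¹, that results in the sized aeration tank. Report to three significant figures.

F/M ≈ 0.270 d⁻¹

Steady-state biomass mass balance: V·X·(1 + k_d·θ_c) = Y·Q·(S₀ − S)·θ_c, so V = 0.713 × 343 × (211 − 6.84) × 8.10 / [1740 × (1 + 0.0625 × 8.10)] = 4.04×10^5 / 2621 = 154.3 m³.
F/M = applied load / biomass = Q·S₀/(V·X) = 343 × 211 / (154.3 × 1740) = 0.2695 d⁻¹.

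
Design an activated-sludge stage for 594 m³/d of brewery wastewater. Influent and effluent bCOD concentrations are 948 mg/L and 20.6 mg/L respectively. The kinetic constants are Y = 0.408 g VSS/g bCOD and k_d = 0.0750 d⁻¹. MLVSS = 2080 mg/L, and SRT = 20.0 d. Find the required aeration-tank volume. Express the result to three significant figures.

From the SRT design equation V = Y Q (S₀−S) θ_c / [X (1 + k_d θ_c)] = 0.408 × 594 × (948 − 20.6) × 20.0 / [2080 × (1 + 0.0750 × 20.0)] = 4.5×10^6 / 5200 = 864.5 m³.

V ≈ 864 m³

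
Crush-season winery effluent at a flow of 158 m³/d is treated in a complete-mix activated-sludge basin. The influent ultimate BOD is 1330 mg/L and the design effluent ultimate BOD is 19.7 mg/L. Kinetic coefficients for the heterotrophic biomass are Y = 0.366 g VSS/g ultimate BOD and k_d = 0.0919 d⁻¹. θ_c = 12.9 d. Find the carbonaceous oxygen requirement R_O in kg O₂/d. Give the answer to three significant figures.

Observed yield with endogenous decay: Y_obs = Y / (1 + k_d·θ_c) = 0.366 / (1 + 0.0919 × 12.9) = 0.366 / 2.186 = 0.1675 g VSS/g ultimate BOD.
Mass of ultimate BOD removed per day: Q(S₀ − S) = 158 × 1310 g/m³ = 207.0 kg/d.
Biomass synthesised: P_X = Y_obs × 207.0 = 34.67 kg VSS/d.
R_O = Q·ΔS − 1.42 P_X = 207.0 − 49.23 = 157.8 kg O₂/d.

R_O ≈ 158 kg O₂/d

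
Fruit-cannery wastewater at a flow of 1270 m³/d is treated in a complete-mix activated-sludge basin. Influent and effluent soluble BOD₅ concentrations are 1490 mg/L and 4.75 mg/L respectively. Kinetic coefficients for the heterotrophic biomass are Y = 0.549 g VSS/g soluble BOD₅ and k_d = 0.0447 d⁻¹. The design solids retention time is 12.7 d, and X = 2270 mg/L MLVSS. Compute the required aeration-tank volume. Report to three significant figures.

Steady-state biomass mass balance: V·X·(1 + k_d·θ_c) = Y·Q·(S₀ − S)·θ_c, so V = 0.549 × 1270 × (1490 − 4.75) × 12.7 / [2270 × (1 + 0.0447 × 12.7)] = 1.32×10^7 / 3559 = 3696 m³.

V ≈ 3700 m³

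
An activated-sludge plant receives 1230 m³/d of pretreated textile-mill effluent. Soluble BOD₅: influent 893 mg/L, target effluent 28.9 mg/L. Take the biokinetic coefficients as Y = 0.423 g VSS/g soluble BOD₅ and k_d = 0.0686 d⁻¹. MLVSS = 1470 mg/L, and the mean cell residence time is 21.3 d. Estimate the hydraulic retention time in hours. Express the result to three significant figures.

τ ≈ 51.6 h

From the SRT design equation V = Y Q (S₀−S) θ_c / [X (1 + k_d θ_c)] = 0.423 × 1230 × (893 − 28.9) × 21.3 / [1470 × (1 + 0.0686 × 21.3)] = 9.58×10^6 / 3618 = 2647 m³.
τ = V/Q = 2647/1230 = 2.152 d, or 51.65 h.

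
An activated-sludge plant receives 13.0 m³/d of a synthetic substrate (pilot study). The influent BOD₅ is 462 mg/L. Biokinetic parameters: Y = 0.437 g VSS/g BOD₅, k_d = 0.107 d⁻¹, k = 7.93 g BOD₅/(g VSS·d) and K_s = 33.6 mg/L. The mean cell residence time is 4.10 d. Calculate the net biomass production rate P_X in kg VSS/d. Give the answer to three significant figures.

P_X ≈ 1.81 kg VSS/d

Effluent substrate depends only on kinetics and SRT: S = K_s(1 + k_d θ_c) / [θ_c(Yk − k_d) − 1] = 33.6 × (1 + 0.107 × 4.10) / [4.10 × (0.437 × 7.93 − 0.107) − 1] = 48.34 / 12.77 = 3.786 mg/L.
The observed yield is Y_obs = Y/(1 + k_d·θ_c) = 0.437 / (1 + 0.107 × 4.10) = 0.437 / 1.439 = 0.3037 g VSS per g BOD₅ removed.
Substrate removed = Q·(S₀ − S) = 13.0 m³/d × (462 − 3.79) g/m³ = 5.96×10^3 g/d = 5.957 kg/d.
Net biomass production P_X = Y_obs × Q·(S₀ − S) = 0.3037 × 5.957 = 1.809 kg VSS/d.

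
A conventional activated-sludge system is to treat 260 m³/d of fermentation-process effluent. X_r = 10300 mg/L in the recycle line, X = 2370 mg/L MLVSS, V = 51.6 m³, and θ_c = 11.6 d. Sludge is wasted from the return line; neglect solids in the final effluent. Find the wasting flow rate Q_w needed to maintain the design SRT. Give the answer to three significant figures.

θ_c = V·X/(Q_w·X_r) when wasting from the recycle, so Q_w = V·X/(θ_c·X_r) = 51.60 × 2370 / (11.6 × 10300) = 1.024 m³/d.

Q_w ≈ 1.02 m³/d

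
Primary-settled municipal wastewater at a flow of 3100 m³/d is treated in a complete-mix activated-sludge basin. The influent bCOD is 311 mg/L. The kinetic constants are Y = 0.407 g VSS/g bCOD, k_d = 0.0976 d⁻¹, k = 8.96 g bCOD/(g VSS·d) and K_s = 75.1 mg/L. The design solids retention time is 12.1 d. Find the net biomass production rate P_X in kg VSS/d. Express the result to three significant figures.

P_X ≈ 178 kg VSS/d

Effluent substrate depends only on kinetics and SRT: S = K_s(1 + k_d θ_c) / [θ_c(Yk − k_d) − 1] = 75.1 × (1 + 0.0976 × 12.1) / [12.1 × (0.407 × 8.96 − 0.0976) − 1] = 163.8 / 41.94 = 3.905 mg/L.
The observed yield is Y_obs = Y/(1 + k_d·θ_c) = 0.407 / (1 + 0.0976 × 12.1) = 0.407 / 2.181 = 0.1866 g VSS per g bCOD removed.
Substrate removed = Q·(S₀ − S) = 3100 m³/d × (311 − 3.90) g/m³ = 9.52×10^5 g/d = 952.0 kg/d.
Net biomass production P_X = Y_obs × Q·(S₀ − S) = 0.1866 × 952.0 = 177.7 kg VSS/d.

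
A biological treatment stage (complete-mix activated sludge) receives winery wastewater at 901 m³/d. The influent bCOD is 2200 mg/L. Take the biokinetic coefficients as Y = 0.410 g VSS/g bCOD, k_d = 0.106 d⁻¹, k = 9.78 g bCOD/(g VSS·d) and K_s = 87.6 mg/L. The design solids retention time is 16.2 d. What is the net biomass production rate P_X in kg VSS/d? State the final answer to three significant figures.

P_X ≈ 299 kg VSS/d

Effluent substrate depends only on kinetics and SRT: S = K_s(1 + k_d θ_c) / [θ_c(Yk − k_d) − 1] = 87.6 × (1 + 0.106 × 16.2) / [16.2 × (0.410 × 9.78 − 0.106) − 1] = 238.0 / 62.24 = 3.824 mg/L.
The observed yield is Y_obs = Y/(1 + k_d·θ_c) = 0.410 / (1 + 0.106 × 16.2) = 0.410 / 2.717 = 0.1509 g VSS per g bCOD removed.
ΔS = 2200 − 3.82 = 2196 mg/L, so the substrate removal rate is 901 × 2196/1000 = 1979 kg bCOD/d.
P_X = Y_obs · Q(S₀ − S) = 0.1509 × 1979 = 298.6 kg VSS/d.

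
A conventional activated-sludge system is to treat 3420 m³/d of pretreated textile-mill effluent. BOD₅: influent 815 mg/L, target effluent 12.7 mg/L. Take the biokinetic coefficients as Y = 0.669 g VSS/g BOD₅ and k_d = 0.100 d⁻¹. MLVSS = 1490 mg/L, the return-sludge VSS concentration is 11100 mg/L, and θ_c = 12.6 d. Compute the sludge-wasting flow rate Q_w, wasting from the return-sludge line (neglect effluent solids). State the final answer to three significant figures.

Q_w ≈ 73.2 m³/d

From the SRT design equation V = Y Q (S₀−S) θ_c / [X (1 + k_d θ_c)] = 0.669 × 3420 × (815 − 12.7) × 12.6 / [1490 × (1 + 0.100 × 12.6)] = 2.31×10^7 / 3367 = 6869 m³.
Q_w = (V·X)/(θ_c X_r) = 6869 × 1490 / (12.6 × 11100) = 73.17 m³/d.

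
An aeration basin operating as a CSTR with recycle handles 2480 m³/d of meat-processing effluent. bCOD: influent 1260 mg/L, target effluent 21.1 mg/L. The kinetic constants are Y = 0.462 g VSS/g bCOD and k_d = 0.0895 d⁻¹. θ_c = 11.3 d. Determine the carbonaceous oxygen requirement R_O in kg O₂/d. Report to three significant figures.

R_O ≈ 2070 kg O₂/d

The observed yield is Y_obs = Y/(1 + k_d·θ_c) = 0.462 / (1 + 0.0895 × 11.3) = 0.462 / 2.011 = 0.2297 g VSS per g bCOD removed.
ΔS = 1260 − 21.1 = 1239 mg/L, so the substrate removal rate is 2480 × 1239/1000 = 3072 kg bCOD/d.
Net sludge production P_X = 0.2297 × 3072 = 705.7 kg VSS/d.
R_O = Q·ΔS − 1.42 P_X = 3072 − 1002 = 2070 kg O₂/d.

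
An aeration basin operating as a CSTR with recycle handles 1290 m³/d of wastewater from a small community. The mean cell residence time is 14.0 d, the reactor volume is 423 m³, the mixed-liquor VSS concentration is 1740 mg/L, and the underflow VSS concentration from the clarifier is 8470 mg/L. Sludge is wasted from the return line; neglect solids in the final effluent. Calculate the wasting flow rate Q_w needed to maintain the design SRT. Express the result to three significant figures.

Q_w ≈ 6.21 m³/d

Wasting from the return line (neglecting effluent solids): Q_w = V·X / (θ_c·X_r) = 423.0 × 1740 / (14.0 × 8470) = 6.207 m³/d.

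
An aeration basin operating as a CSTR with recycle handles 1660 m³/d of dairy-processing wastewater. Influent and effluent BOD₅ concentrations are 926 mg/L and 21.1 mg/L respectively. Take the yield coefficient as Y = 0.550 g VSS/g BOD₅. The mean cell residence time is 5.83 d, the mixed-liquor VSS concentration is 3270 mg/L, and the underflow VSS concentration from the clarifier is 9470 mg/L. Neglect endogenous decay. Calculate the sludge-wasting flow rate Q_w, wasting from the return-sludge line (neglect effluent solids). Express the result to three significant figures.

V·X = Y·Q·ΔS·θ_c gives V = 0.550 × 1660 × (926 − 21.1) × 5.83 / 3270 = 1473 m³.
Q_w = (V·X)/(θ_c X_r) = 1473 × 3270 / (5.83 × 9470) = 87.24 m³/d.

Q_w ≈ 87.2 m³/d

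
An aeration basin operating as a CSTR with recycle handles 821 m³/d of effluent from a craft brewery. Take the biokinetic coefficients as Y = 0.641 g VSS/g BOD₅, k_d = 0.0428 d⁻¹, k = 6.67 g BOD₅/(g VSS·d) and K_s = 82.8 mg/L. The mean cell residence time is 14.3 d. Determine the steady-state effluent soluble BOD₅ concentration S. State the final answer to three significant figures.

For a completely mixed reactor with recycle the Lawrence–McCarty relation gives S = K_s·(1 + k_d·θ_c) / [θ_c·(Y·k − k_d) − 1] = 82.8 × (1 + 0.0428 × 14.3) / [14.3 × (0.641 × 6.67 − 0.0428) − 1] = 133.5 / 59.53 = 2.242 mg/L.

S ≈ 2.24 mg/L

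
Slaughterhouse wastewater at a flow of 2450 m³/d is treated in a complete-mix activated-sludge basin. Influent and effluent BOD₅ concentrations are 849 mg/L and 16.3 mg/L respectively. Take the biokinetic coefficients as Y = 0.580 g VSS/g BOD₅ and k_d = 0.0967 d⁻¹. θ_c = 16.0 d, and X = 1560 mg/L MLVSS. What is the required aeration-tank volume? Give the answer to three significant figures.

From the SRT design equation V = Y Q (S₀−S) θ_c / [X (1 + k_d θ_c)] = 0.580 × 2450 × (849 − 16.3) × 16.0 / [1560 × (1 + 0.0967 × 16.0)] = 1.89×10^7 / 3974 = 4764 m³.

V ≈ 4760 m³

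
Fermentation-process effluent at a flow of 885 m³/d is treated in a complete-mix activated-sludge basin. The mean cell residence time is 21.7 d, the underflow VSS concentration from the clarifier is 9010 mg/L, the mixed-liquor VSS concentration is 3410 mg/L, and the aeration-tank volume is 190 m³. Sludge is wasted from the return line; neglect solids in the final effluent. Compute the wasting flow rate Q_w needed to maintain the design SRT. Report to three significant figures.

Wasting from the return line (neglecting effluent solids): Q_w = V·X / (θ_c·X_r) = 190.0 × 3410 / (21.7 × 9010) = 3.314 m³/d.

Q_w ≈ 3.31 m³/d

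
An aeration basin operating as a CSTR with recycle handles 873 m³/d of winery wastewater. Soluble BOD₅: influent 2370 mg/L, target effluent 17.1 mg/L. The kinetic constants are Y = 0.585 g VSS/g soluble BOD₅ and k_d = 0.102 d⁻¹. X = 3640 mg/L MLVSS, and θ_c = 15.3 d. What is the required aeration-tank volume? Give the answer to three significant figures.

V ≈ 1970 m³

Steady-state biomass mass balance: V·X·(1 + k_d·θ_c) = Y·Q·(S₀ − S)·θ_c, so V = 0.585 × 873 × (2370 − 17.1) × 15.3 / [3640 × (1 + 0.102 × 15.3)] = 1.84×10^7 / 9321 = 1973 m³.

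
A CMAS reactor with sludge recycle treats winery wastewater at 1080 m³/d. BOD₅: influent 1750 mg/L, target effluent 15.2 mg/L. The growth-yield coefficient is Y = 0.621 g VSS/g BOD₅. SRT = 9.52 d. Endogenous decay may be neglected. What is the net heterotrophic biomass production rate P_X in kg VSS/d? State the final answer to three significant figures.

Since k_d ≈ 0, Y_obs = Y = 0.621 g VSS/g BOD₅.
Substrate removed = Q·(S₀ − S) = 1080 m³/d × (1750 − 15.2) g/m³ = 1.87×10^6 g/d = 1874 kg/d.
Net biomass production P_X = Y_obs × Q·(S₀ − S) = 0.6210 × 1874 = 1163 kg VSS/d.

P_X ≈ 1160 kg VSS/d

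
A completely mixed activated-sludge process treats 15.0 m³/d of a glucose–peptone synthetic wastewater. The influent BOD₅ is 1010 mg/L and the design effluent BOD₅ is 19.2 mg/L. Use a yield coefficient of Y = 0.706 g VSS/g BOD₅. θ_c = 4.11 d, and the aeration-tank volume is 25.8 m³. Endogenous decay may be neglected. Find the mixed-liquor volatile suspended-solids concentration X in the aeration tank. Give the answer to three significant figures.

Without decay, X = Y Q (S₀−S) θ_c / V = 0.706 × 15.0 × (1010 − 19.2) × 4.11 / 25.8 = 1671 mg/L.

X ≈ 1670 mg/L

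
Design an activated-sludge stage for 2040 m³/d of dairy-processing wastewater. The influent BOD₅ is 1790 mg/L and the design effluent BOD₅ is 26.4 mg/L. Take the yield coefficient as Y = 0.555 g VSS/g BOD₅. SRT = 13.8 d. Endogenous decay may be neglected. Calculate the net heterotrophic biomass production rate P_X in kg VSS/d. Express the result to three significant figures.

P_X ≈ 2000 kg VSS/d

Since k_d ≈ 0, Y_obs = Y = 0.555 g VSS/g BOD₅.
Substrate removed = Q·(S₀ − S) = 2040 m³/d × (1790 − 26.4) g/m³ = 3.6×10^6 g/d = 3598 kg/d.
So the net sludge growth is P_X = 0.5550 × 3598 = 1997 kg VSS/d.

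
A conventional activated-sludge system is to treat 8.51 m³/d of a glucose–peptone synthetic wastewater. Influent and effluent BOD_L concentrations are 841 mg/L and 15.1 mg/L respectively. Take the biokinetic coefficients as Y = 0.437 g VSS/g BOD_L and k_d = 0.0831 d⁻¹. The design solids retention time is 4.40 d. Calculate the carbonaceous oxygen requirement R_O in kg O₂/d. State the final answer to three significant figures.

R_O ≈ 3.83 kg O₂/d

The observed yield is Y_obs = Y/(1 + k_d·θ_c) = 0.437 / (1 + 0.0831 × 4.40) = 0.437 / 1.366 = 0.3200 g VSS per g BOD_L removed.
Q·(S₀ − S) = 8.51 × (841 − 15.1) × 10⁻³ = 7.028 kg/d removed.
P_X = Y_obs·Q·(S₀ − S) = 0.3200 × 7.028 = 2.249 kg VSS/d.
R_O = Q·ΔS − 1.42 P_X = 7.028 − 3.194 = 3.835 kg O₂/d.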